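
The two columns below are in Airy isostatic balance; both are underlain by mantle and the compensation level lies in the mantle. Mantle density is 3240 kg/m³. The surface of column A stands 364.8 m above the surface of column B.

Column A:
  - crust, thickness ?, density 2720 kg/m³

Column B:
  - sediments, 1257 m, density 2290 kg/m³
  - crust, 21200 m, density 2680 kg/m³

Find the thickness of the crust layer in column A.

Take the compensation level at the base of the deeper column (depth z_c below the surface of column A) and equate Σ ρ_i t_i down to z_c; mantle fills any gap and the z_c terms cancel.
Column A: x×2720 + (z_c − 0 − x)×3240
Column B: 364.8×0 + 1257×2290 + 21200×2680 + (z_c − 364.8 − 22457)×3240
The z_c×3240 term appears on both sides and cancels. Collect the known terms of each column as K = Σ(ρt)_known − 3240 × (depth of known layers): K_A = 0 − 3240×0 = 0; K_B = 59694530 − 3240×(364.8 + 22457) = −14248102.
Balance: K_A − x×(3240 − 2720) = K_B, so x = (K_A − K_B)/(3240 − 2720) = 14248100/520 = 27400 m.

27400 m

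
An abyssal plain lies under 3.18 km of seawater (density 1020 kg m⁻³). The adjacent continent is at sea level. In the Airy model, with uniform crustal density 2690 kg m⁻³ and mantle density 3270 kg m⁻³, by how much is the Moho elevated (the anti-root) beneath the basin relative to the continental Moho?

9.16 km

Balancing pressure at the compensation depth: replacing crust with seawater at the top is compensated by replacing crust with mantle at the base: d (ρ_c − ρ_w) = a (ρ_m − ρ_c).
a = d (ρ_c − ρ_w)/(ρ_m − ρ_c) = 3.18 km × 1670/580 = 9.16 km.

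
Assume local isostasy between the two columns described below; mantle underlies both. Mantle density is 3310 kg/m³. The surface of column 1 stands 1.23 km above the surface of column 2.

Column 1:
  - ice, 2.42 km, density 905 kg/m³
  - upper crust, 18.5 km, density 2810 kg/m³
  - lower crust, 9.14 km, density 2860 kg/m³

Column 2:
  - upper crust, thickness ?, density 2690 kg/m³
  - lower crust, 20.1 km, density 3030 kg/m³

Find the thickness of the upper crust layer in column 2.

Take the compensation level at the base of the deeper column (depth z_c below the surface of column 1) and equate Σ ρ_i t_i down to z_c; mantle fills any gap and the z_c terms cancel.
Column 1: 2.42×905 + 18.5×2810 + 9.14×2860 + (z_c − 30.06)×3310
Column 2: 1.23×0 + x×2690 + 20.1×3030 + (z_c − 1.23 − 20.1 − x)×3310
The z_c×3310 term appears on both sides and cancels. Collect the known terms of each column as K = Σ(ρt)_known − 3310 × (depth of known layers): K_1 = 80315.5 − 3310×30.06 = −19183.1; K_2 = 60903 − 3310×(1.23 + 20.1) = −9699.3.
Balance: K_1 = K_2 − x×(3310 − 2690), so x = (K_2 − K_1)/(3310 − 2690) = 9483.8/620 = 15.3 km.

15.3 km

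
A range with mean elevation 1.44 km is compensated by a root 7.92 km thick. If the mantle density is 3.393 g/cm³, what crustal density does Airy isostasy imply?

ρ_c h = (ρ_m − ρ_c) r → ρ_c (h + r) = ρ_m r → ρ_c = ρ_m r / (h + r).
ρ_c = 3.393 × 7.92 km / (1.44 km + 7.92 km) = 2.87 g/cm³.

2.87 g/cm³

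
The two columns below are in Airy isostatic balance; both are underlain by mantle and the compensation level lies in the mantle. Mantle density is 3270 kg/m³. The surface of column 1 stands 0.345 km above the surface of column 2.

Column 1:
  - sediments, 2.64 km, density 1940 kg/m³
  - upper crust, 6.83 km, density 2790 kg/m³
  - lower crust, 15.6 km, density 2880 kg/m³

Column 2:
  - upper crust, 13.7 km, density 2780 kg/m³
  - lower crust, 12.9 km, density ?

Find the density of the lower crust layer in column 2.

2880 kg/m³

Take the compensation level at the base of the deeper column (depth z_c below the surface of column 1) and equate Σ ρ_i t_i down to z_c; mantle fills any gap and the z_c terms cancel.
Column 1: 2.64×1940 + 6.83×2790 + 15.6×2880 + (z_c − 25.07)×3270
Column 2: 0.345×0 + 13.7×2780 + 12.9×ρ + (z_c − 0.345 − 26.6)×3270
The z_c×3270 term appears on both sides and cancels. Collect the known terms of each column as K = Σ(ρt)_known − 3270 × (depth of known layers): K_1 = 69105.3 − 3270×25.07 = −12873.6; K_2 = 38086 − 3270×(0.345 + 26.6) = −50024.15.
Balance: K_1 = K_2 + 12.9×ρ, so ρ = (K_1 − K_2)/12.9 = 37150.6/12.9 = 2880 kg/m³.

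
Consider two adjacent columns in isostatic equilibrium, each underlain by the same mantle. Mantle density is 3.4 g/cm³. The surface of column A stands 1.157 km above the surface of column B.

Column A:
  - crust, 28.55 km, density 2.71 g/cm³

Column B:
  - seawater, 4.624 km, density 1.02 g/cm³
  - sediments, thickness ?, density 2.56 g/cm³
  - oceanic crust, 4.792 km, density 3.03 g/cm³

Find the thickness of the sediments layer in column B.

Take the compensation level at the base of the deeper column (depth z_c below the surface of column A) and equate Σ ρ_i t_i down to z_c; mantle fills any gap and the z_c terms cancel.
Column A: 28.55×2.71 + (z_c − 28.55)×3.4
Column B: 1.157×0 + 4.624×1.02 + x×2.56 + 4.792×3.03 + (z_c − 1.157 − 9.416 − x)×3.4
The z_c×3.4 term appears on both sides and cancels. Collect the known terms of each column as K = Σ(ρt)_known − 3.4 × (depth of known layers): K_A = 77.3705 − 3.4×28.55 = −19.6995; K_B = 19.23624 − 3.4×(1.157 + 9.416) = −16.71196.
Balance: K_A = K_B − x×(3.4 − 2.56), so x = (K_B − K_A)/(3.4 − 2.56) = 2.98754/0.84 = 3.56 km.

3.56 km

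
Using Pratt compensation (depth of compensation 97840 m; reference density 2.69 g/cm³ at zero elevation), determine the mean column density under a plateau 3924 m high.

Pratt balance: ρ_ref D = ρ (D + h).
ρ = ρ_ref D/(D + h) = 2.69 × 97840 m/(97840 m + 3924 m) = 2.59 g/cm³.

2.59 g/cm³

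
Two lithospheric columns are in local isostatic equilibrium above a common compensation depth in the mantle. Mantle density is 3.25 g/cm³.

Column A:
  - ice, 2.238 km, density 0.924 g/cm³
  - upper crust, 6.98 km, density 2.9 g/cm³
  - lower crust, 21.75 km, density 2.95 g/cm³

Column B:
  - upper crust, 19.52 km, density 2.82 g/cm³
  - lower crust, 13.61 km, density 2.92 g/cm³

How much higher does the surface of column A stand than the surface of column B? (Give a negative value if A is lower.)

For any compensation level in the mantle, the mantle terms cancel and isostasy reduces to e = (Σt_A − Σt_B) − (Σ(ρt)_A − Σ(ρt)_B) / ρ_m.
Σt_A = 30.968 km; Σt_B = 33.13 km; Σ(ρt)_A = 86.472412; Σ(ρt)_B = 94.7876 (in km·g/cm³).
e = (30.968 − 33.13) − (86.472412 − 94.7876) / 3.25 = 0.397 km.

0.397 km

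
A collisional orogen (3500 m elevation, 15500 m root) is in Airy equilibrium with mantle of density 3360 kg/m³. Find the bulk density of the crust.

ρ_c h = (ρ_m − ρ_c) r → ρ_c (h + r) = ρ_m r → ρ_c = ρ_m r / (h + r).
ρ_c = 3360 × 15500 m / (3500 m + 15500 m) = 2740 kg/m³.

2740 kg/m³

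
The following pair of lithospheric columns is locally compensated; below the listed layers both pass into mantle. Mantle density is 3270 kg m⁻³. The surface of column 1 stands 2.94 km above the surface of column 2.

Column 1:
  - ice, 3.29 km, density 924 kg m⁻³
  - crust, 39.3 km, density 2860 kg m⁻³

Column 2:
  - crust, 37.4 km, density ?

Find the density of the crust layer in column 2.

Take the compensation level at the base of the deeper column (depth z_c below the surface of column 1) and equate Σ ρ_i t_i down to z_c; mantle fills any gap and the z_c terms cancel.
Column 1: 3.29×924 + 39.3×2860 + (z_c − 42.59)×3270
Column 2: 2.94×0 + 37.4×ρ + (z_c − 2.94 − 37.4)×3270
The z_c×3270 term appears on both sides and cancels. Collect the known terms of each column as K = Σ(ρt)_known − 3270 × (depth of known layers): K_1 = 115437.96 − 3270×42.59 = −23831.34; K_2 = 0 − 3270×(2.94 + 37.4) = −131911.8.
Balance: K_1 = K_2 + 37.4×ρ, so ρ = (K_1 − K_2)/37.4 = 108080/37.4 = 2890 kg m⁻³.

2890 kg m⁻³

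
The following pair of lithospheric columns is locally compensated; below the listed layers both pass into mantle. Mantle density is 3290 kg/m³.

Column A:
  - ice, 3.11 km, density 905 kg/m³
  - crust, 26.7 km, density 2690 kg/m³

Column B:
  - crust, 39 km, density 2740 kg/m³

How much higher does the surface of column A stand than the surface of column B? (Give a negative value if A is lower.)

0.604 km

For any compensation level in the mantle, the mantle terms cancel and isostasy reduces to e = (Σt_A − Σt_B) − (Σ(ρt)_A − Σ(ρt)_B) / ρ_m.
Σt_A = 29.81 km; Σt_B = 39 km; Σ(ρt)_A = 74637.55; Σ(ρt)_B = 106860 (in km·kg/m³).
e = (29.81 − 39) − (74637.55 − 106860) / 3290 = 0.604 km.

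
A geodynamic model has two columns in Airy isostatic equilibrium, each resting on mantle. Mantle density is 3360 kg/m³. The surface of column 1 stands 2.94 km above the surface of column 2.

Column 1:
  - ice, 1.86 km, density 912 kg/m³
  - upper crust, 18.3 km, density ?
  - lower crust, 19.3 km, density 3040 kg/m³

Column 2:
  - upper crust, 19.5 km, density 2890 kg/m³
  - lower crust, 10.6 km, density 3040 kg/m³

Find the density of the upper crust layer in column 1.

2720 kg/m³

Take the compensation level at the base of the deeper column (depth z_c below the surface of column 1) and equate Σ ρ_i t_i down to z_c; mantle fills any gap and the z_c terms cancel.
Column 1: 1.86×912 + 18.3×ρ + 19.3×3040 + (z_c − 39.46)×3360
Column 2: 2.94×0 + 19.5×2890 + 10.6×3040 + (z_c − 2.94 − 30.1)×3360
The z_c×3360 term appears on both sides and cancels. Collect the known terms of each column as K = Σ(ρt)_known − 3360 × (depth of known layers): K_1 = 60368.32 − 3360×39.46 = −72217.28; K_2 = 88579 − 3360×(2.94 + 30.1) = −22435.4.
Balance: K_1 + 18.3×ρ = K_2, so ρ = (K_2 − K_1)/18.3 = 49781.9/18.3 = 2720 kg/m³.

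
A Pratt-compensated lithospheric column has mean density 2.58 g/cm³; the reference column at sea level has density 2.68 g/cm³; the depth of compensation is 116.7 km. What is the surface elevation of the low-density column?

4.52 km

ρ_ref D = ρ (D + h) → h = D (ρ_ref − ρ)/ρ.
h = 116.7 km × (2.68 − 2.58)/2.58 = 4.52 km.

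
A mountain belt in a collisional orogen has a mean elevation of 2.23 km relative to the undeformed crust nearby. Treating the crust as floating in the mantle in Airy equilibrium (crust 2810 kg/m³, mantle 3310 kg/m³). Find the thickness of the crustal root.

12.5 km

By Archimedes' principle applied to the lithosphere: the weight of the topography is balanced by the buoyancy of the root, ρ_c h = (ρ_m − ρ_c) r.
r = h · ρ_c / (ρ_m − ρ_c) = 2.23 km × 2810 / (3310 − 2810) = 12.5 km.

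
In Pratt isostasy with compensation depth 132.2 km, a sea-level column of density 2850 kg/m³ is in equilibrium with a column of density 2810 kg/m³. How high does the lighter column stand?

ρ_ref D = ρ (D + h) → h = D (ρ_ref − ρ)/ρ.
h = 132.2 km × (2850 − 2810)/2810 = 1.88 km.

1.88 km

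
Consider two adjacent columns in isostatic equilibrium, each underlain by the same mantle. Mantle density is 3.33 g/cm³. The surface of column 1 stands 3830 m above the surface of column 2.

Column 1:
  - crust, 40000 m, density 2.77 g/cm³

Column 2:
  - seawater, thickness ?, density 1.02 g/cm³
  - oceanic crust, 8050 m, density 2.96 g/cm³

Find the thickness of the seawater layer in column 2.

Take the compensation level at the base of the deeper column (depth z_c below the surface of column 1) and equate Σ ρ_i t_i down to z_c; mantle fills any gap and the z_c terms cancel.
Column 1: 40000×2.77 + (z_c − 40000)×3.33
Column 2: 3830×0 + x×1.02 + 8050×2.96 + (z_c − 3830 − 8050 − x)×3.33
The z_c×3.33 term appears on both sides and cancels. Collect the known terms of each column as K = Σ(ρt)_known − 3.33 × (depth of known layers): K_1 = 110800 − 3.33×40000 = −22400; K_2 = 23828 − 3.33×(3830 + 8050) = −15732.4.
Balance: K_1 = K_2 − x×(3.33 − 1.02), so x = (K_2 − K_1)/(3.33 − 1.02) = 6667.6/2.31 = 2890 m.

2890 m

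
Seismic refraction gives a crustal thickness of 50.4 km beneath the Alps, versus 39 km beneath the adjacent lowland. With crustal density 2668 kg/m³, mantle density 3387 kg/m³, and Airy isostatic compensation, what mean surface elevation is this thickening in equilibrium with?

2.42 km

Excess crust Δ = 50.4 km − 39 km = 11.4 km, split between elevation h and root r with h + r = Δ.
Airy balance ρ_c h = (ρ_m − ρ_c) r gives r = h ρ_c/(ρ_m − ρ_c), so h (1 + ρ_c/(ρ_m − ρ_c)) = Δ, i.e. h = Δ (ρ_m − ρ_c)/ρ_m.
h = 11.4 km × 719/3387 = 2.42 km.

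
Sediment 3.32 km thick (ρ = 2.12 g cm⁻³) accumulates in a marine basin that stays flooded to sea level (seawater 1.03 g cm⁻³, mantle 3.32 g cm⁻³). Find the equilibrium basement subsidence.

1.58 km

Submarine loading: the sediment displaces seawater, and the subsidence is in turn flooded, so s (ρ_m − ρ_w) = t (ρ_sed − ρ_w).
s = 3.32 km × (2.12 − 1.03) / (3.32 − 1.03) = 1.58 km.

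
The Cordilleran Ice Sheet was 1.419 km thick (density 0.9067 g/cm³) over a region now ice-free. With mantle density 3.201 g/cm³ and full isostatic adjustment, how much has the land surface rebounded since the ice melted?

0.402 km

Removing the load lets mantle flow back in; uplift u satisfies ρ_ice t = ρ_m u.
u = t ρ_ice/ρ_m = 1.419 km × 0.9067/3.201 = 0.402 km.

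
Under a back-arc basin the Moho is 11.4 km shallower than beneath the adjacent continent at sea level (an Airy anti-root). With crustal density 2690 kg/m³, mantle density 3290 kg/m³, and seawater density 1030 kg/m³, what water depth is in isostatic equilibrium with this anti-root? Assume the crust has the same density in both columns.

4.12 km

Replacing a thickness d of crust by seawater at the top must be balanced by replacing crust with mantle at the base: d (ρ_c − ρ_w) = a (ρ_m − ρ_c).
d = a (ρ_m − ρ_c)/(ρ_c − ρ_w) = 11.4 km × 600/1660 = 4.12 km.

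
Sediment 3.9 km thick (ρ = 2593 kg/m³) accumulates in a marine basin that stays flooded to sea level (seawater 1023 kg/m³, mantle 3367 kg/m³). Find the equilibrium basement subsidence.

2.61 km

Submarine loading: the sediment displaces seawater, and the subsidence is in turn flooded, so s (ρ_m − ρ_w) = t (ρ_sed − ρ_w).
s = 3.9 km × (2593 − 1023) / (3367 − 1023) = 2.61 km.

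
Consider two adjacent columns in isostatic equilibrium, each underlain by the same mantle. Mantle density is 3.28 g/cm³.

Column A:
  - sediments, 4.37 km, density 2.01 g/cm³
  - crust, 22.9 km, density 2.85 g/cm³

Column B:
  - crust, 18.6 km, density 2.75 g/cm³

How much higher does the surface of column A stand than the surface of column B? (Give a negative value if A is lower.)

1.69 km

For any compensation level in the mantle, the mantle terms cancel and isostasy reduces to e = (Σt_A − Σt_B) − (Σ(ρt)_A − Σ(ρt)_B) / ρ_m.
Σt_A = 27.27 km; Σt_B = 18.6 km; Σ(ρt)_A = 74.0487; Σ(ρt)_B = 51.15 (in km·g/cm³).
e = (27.27 − 18.6) − (74.0487 − 51.15) / 3.28 = 1.69 km.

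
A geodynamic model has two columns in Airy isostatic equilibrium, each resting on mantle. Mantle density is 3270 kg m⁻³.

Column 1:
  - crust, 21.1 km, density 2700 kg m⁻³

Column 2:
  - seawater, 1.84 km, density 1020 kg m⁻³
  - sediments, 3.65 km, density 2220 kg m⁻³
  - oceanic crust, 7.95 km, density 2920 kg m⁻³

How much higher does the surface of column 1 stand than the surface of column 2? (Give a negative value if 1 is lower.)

0.389 km

For any compensation level in the mantle, the mantle terms cancel and isostasy reduces to e = (Σt_1 − Σt_2) − (Σ(ρt)_1 − Σ(ρt)_2) / ρ_m.
Σt_1 = 21.1 km; Σt_2 = 13.44 km; Σ(ρt)_1 = 56970; Σ(ρt)_2 = 33193.8 (in km·kg m⁻³).
e = (21.1 − 13.44) − (56970 − 33193.8) / 3270 = 0.389 km.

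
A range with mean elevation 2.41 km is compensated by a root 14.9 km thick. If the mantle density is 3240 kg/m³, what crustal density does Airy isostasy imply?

ρ_c h = (ρ_m − ρ_c) r → ρ_c (h + r) = ρ_m r → ρ_c = ρ_m r / (h + r).
ρ_c = 3240 × 14.9 km / (2.41 km + 14.9 km) = 2790 kg/m³.

2790 kg/m³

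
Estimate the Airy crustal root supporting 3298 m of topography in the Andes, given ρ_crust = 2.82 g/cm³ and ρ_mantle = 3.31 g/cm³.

19000 m

Isostatic balance requires: the weight of the topography is balanced by the buoyancy of the root, ρ_c h = (ρ_m − ρ_c) r.
r = h · ρ_c / (ρ_m − ρ_c) = 3298 m × 2.82 / (3.31 − 2.82) = 19000 m.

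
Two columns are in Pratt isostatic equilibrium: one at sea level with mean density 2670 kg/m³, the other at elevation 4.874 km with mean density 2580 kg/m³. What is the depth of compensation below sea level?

ρ_ref D = ρ (D + h) → D (ρ_ref − ρ) = ρ h.
D = ρ h/(ρ_ref − ρ) = 2580 × 4.874 km/(2670 − 2580) = 140 km.

140 km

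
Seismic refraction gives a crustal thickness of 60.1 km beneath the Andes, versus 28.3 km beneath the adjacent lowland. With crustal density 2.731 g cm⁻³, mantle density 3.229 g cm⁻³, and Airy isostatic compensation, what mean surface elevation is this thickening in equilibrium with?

4.9 km

Excess crust Δ = 60.1 km − 28.3 km = 31.8 km, split between elevation h and root r with h + r = Δ.
Airy balance ρ_c h = (ρ_m − ρ_c) r gives r = h ρ_c/(ρ_m − ρ_c), so h (1 + ρ_c/(ρ_m − ρ_c)) = Δ, i.e. h = Δ (ρ_m − ρ_c)/ρ_m.
h = 31.8 km × 0.498/3.229 = 4.9 km.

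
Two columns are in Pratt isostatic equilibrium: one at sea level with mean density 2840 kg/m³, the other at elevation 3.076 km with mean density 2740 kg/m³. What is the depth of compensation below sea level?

84.3 km

ρ_ref D = ρ (D + h) → D (ρ_ref − ρ) = ρ h.
D = ρ h/(ρ_ref − ρ) = 2740 × 3.076 km/(2840 − 2740) = 84.3 km.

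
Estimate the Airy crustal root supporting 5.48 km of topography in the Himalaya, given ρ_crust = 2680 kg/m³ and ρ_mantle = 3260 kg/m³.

25.3 km

Equating mass per unit area of the two columns: the weight of the topography is balanced by the buoyancy of the root, ρ_c h = (ρ_m − ρ_c) r.
r = h · ρ_c / (ρ_m − ρ_c) = 5.48 km × 2680 / (3260 − 2680) = 25.3 km.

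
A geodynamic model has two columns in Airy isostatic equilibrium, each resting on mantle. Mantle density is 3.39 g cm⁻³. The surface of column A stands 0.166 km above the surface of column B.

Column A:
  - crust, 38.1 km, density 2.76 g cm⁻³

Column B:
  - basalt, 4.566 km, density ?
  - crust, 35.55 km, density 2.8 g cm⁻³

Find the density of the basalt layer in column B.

2.85 g cm⁻³

Take the compensation level at the base of the deeper column (depth z_c below the surface of column A) and equate Σ ρ_i t_i down to z_c; mantle fills any gap and the z_c terms cancel.
Column A: 38.1×2.76 + (z_c − 38.1)×3.39
Column B: 0.166×0 + 4.566×ρ + 35.55×2.8 + (z_c − 0.166 − 40.116)×3.39
The z_c×3.39 term appears on both sides and cancels. Collect the known terms of each column as K = Σ(ρt)_known − 3.39 × (depth of known layers): K_A = 105.156 − 3.39×38.1 = −24.003; K_B = 99.54 − 3.39×(0.166 + 40.116) = −37.01598.
Balance: K_A = K_B + 4.566×ρ, so ρ = (K_A − K_B)/4.566 = 13.013/4.566 = 2.85 g cm⁻³.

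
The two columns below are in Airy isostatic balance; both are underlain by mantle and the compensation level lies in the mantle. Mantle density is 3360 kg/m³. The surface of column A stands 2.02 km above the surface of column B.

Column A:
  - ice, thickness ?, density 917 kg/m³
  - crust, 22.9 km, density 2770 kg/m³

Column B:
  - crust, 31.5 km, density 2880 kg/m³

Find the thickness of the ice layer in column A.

Take the compensation level at the base of the deeper column (depth z_c below the surface of column A) and equate Σ ρ_i t_i down to z_c; mantle fills any gap and the z_c terms cancel.
Column A: x×917 + 22.9×2770 + (z_c − 22.9 − x)×3360
Column B: 2.02×0 + 31.5×2880 + (z_c − 2.02 − 31.5)×3360
The z_c×3360 term appears on both sides and cancels. Collect the known terms of each column as K = Σ(ρt)_known − 3360 × (depth of known layers): K_A = 63433 − 3360×22.9 = −13511; K_B = 90720 − 3360×(2.02 + 31.5) = −21907.2.
Balance: K_A − x×(3360 − 917) = K_B, so x = (K_A − K_B)/(3360 − 917) = 8396.2/2443 = 3.44 km.

3.44 km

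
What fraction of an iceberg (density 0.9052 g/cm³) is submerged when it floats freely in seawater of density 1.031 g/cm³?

0.878

Submerged fraction = ρ_obj/ρ_fluid = 0.9052/1.031 = 0.878.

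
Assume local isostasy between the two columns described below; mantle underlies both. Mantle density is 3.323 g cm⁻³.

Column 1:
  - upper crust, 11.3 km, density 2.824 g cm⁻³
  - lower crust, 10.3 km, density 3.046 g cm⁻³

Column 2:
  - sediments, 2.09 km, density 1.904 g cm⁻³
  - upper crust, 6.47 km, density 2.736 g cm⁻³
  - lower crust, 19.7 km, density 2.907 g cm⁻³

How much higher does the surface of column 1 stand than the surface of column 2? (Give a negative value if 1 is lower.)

−1.95 km

For any compensation level in the mantle, the mantle terms cancel and isostasy reduces to e = (Σt_1 − Σt_2) − (Σ(ρt)_1 − Σ(ρt)_2) / ρ_m.
Σt_1 = 21.6 km; Σt_2 = 28.26 km; Σ(ρt)_1 = 63.285; Σ(ρt)_2 = 78.94918 (in km·g cm⁻³).
e = (21.6 − 28.26) − (63.285 − 78.94918) / 3.323 = −1.95 km.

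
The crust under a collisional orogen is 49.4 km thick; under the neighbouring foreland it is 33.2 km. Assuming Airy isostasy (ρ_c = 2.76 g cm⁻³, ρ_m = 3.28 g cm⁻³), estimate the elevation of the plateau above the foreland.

2.57 km

Excess crust Δ = 49.4 km − 33.2 km = 16.2 km, split between elevation h and root r with h + r = Δ.
Airy balance ρ_c h = (ρ_m − ρ_c) r gives r = h ρ_c/(ρ_m − ρ_c), so h (1 + ρ_c/(ρ_m − ρ_c)) = Δ, i.e. h = Δ (ρ_m − ρ_c)/ρ_m.
h = 16.2 km × 0.52/3.28 = 2.57 km.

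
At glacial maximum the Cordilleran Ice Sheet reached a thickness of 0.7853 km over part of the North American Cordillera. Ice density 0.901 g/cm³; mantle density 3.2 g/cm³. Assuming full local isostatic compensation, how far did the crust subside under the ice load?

0.221 km

Equating mass per unit area of the two columns: the ice load ρ_ice t is balanced by mantle displaced below, ρ_m s.
s = t ρ_ice / ρ_m = 0.7853 km × 0.901/3.2 = 0.221 km.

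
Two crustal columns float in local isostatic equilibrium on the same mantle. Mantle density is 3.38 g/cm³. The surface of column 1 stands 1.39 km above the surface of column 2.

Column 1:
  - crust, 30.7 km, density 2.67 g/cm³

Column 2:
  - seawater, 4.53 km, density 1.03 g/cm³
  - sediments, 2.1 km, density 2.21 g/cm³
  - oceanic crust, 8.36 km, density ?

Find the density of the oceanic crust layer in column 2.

Take the compensation level at the base of the deeper column (depth z_c below the surface of column 1) and equate Σ ρ_i t_i down to z_c; mantle fills any gap and the z_c terms cancel.
Column 1: 30.7×2.67 + (z_c − 30.7)×3.38
Column 2: 1.39×0 + 4.53×1.03 + 2.1×2.21 + 8.36×ρ + (z_c − 1.39 − 14.99)×3.38
The z_c×3.38 term appears on both sides and cancels. Collect the known terms of each column as K = Σ(ρt)_known − 3.38 × (depth of known layers): K_1 = 81.969 − 3.38×30.7 = −21.797; K_2 = 9.3069 − 3.38×(1.39 + 14.99) = −46.0575.
Balance: K_1 = K_2 + 8.36×ρ, so ρ = (K_1 − K_2)/8.36 = 24.2605/8.36 = 2.9 g/cm³.

2.9 g/cm³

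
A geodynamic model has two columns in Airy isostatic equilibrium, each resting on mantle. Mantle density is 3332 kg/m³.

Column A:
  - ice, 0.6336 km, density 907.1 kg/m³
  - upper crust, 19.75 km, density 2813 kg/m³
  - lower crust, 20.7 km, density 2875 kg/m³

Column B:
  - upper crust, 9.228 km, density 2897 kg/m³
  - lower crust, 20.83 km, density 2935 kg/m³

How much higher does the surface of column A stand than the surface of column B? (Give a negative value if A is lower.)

2.69 km

For any compensation level in the mantle, the mantle terms cancel and isostasy reduces to e = (Σt_A − Σt_B) − (Σ(ρt)_A − Σ(ρt)_B) / ρ_m.
Σt_A = 41.0836 km; Σt_B = 30.058 km; Σ(ρt)_A = 115643.989; Σ(ρt)_B = 87869.566 (in km·kg/m³).
e = (41.0836 − 30.058) − (115643.989 − 87869.566) / 3332 = 2.69 km.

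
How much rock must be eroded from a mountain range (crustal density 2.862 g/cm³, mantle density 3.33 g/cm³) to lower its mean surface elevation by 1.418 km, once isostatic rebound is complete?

Net drop Δ = e − u = e − e ρ_c/ρ_m = e (ρ_m − ρ_c)/ρ_m.
e = Δ ρ_m/(ρ_m − ρ_c) = 1.418 km × 3.33/0.468 = 10.1 km.

10.1 km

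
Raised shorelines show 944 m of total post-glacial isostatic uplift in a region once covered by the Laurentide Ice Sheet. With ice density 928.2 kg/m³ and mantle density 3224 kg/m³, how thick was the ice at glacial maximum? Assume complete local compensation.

3280 m

u = t ρ_ice/ρ_m → t = u ρ_m/ρ_ice = 944 m × 3224/928.2 = 3280 m.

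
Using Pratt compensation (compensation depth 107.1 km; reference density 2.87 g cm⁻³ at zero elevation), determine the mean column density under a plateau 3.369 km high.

2.78 g cm⁻³

Pratt balance: ρ_ref D = ρ (D + h).
ρ = ρ_ref D/(D + h) = 2.87 × 107.1 km/(107.1 km + 3.369 km) = 2.78 g cm⁻³.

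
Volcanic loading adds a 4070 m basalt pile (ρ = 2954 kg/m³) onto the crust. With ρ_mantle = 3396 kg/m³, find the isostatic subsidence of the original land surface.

Subaerial loading: s = t ρ_load / ρ_m.
s = 4070 m × 2954/3396 = 3540 m.

3540 m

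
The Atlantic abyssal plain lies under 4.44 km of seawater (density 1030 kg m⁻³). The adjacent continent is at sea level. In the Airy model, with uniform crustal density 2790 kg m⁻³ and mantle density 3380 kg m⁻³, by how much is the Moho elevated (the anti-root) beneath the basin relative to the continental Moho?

13.2 km

For local isostatic compensation: replacing crust with seawater at the top is compensated by replacing crust with mantle at the base: d (ρ_c − ρ_w) = a (ρ_m − ρ_c).
a = d (ρ_c − ρ_w)/(ρ_m − ρ_c) = 4.44 km × 1760/590 = 13.2 km.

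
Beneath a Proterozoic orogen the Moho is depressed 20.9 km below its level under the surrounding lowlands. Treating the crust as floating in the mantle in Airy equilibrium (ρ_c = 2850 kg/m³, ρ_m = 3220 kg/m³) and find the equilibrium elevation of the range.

For local isostatic compensation: ρ_c h = (ρ_m − ρ_c) r.
h = r (ρ_m − ρ_c) / ρ_c = 20.9 km × (3220 − 2850) / 2850 = 2.71 km.

2.71 km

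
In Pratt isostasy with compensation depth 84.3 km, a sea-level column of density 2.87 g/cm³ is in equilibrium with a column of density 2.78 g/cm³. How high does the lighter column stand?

ρ_ref D = ρ (D + h) → h = D (ρ_ref − ρ)/ρ.
h = 84.3 km × (2.87 − 2.78)/2.78 = 2.73 km.

2.73 km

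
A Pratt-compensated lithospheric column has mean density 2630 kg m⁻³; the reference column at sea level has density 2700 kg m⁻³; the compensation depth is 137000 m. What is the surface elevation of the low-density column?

3650 m

ρ_ref D = ρ (D + h) → h = D (ρ_ref − ρ)/ρ.
h = 137000 m × (2700 − 2630)/2630 = 3650 m.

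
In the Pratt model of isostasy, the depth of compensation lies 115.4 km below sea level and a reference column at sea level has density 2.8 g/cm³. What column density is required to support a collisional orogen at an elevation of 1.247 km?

Pratt balance: ρ_ref D = ρ (D + h).
ρ = ρ_ref D/(D + h) = 2.8 × 115.4 km/(115.4 km + 1.247 km) = 2.77 g/cm³.

2.77 g/cm³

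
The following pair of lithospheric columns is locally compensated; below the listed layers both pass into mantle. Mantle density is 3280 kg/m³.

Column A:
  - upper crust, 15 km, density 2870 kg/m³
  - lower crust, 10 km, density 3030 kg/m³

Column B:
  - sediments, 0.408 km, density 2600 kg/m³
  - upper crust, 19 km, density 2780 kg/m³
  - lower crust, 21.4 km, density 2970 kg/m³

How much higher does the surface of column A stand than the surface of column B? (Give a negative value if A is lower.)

For any compensation level in the mantle, the mantle terms cancel and isostasy reduces to e = (Σt_A − Σt_B) − (Σ(ρt)_A − Σ(ρt)_B) / ρ_m.
Σt_A = 25 km; Σt_B = 40.808 km; Σ(ρt)_A = 73350; Σ(ρt)_B = 117438.8 (in km·kg/m³).
e = (25 − 40.808) − (73350 − 117438.8) / 3280 = −2.37 km.

−2.37 km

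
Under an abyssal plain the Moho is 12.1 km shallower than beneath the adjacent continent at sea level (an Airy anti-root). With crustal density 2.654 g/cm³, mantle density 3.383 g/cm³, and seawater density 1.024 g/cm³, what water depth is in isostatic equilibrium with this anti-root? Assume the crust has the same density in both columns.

5.41 km

Replacing a thickness d of crust by seawater at the top must be balanced by replacing crust with mantle at the base: d (ρ_c − ρ_w) = a (ρ_m − ρ_c).
d = a (ρ_m − ρ_c)/(ρ_c − ρ_w) = 12.1 km × 0.729/1.63 = 5.41 km.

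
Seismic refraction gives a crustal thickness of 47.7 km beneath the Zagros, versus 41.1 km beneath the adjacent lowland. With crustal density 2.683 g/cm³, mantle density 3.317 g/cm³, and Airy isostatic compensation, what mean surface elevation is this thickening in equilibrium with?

Excess crust Δ = 47.7 km − 41.1 km = 6.6 km, split between elevation h and root r with h + r = Δ.
Airy balance ρ_c h = (ρ_m − ρ_c) r gives r = h ρ_c/(ρ_m − ρ_c), so h (1 + ρ_c/(ρ_m − ρ_c)) = Δ, i.e. h = Δ (ρ_m − ρ_c)/ρ_m.
h = 6.6 km × 0.634/3.317 = 1.26 km.

1.26 km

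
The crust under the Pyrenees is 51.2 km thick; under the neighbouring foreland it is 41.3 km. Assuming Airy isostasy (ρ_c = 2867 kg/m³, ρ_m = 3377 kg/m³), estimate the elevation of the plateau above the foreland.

1.5 km

Excess crust Δ = 51.2 km − 41.3 km = 9.9 km, split between elevation h and root r with h + r = Δ.
Airy balance ρ_c h = (ρ_m − ρ_c) r gives r = h ρ_c/(ρ_m − ρ_c), so h (1 + ρ_c/(ρ_m − ρ_c)) = Δ, i.e. h = Δ (ρ_m − ρ_c)/ρ_m.
h = 9.9 km × 510/3377 = 1.5 km.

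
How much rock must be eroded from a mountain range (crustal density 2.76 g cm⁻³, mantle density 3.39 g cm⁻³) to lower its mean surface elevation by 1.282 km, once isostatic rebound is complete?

Net drop Δ = e − u = e − e ρ_c/ρ_m = e (ρ_m − ρ_c)/ρ_m.
e = Δ ρ_m/(ρ_m − ρ_c) = 1.282 km × 3.39/0.63 = 6.9 km.

6.9 km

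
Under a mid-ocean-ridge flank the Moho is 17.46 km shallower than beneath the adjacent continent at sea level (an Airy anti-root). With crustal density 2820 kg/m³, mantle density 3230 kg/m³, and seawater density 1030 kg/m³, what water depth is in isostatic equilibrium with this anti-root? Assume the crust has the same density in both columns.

Replacing a thickness d of crust by seawater at the top must be balanced by replacing crust with mantle at the base: d (ρ_c − ρ_w) = a (ρ_m − ρ_c).
d = a (ρ_m − ρ_c)/(ρ_c − ρ_w) = 17.46 km × 410/1790 = 4 km.

4 km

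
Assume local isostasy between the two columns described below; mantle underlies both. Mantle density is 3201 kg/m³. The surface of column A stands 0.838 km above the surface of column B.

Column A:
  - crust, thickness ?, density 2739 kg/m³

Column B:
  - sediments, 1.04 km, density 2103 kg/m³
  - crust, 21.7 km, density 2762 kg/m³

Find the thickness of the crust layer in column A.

Take the compensation level at the base of the deeper column (depth z_c below the surface of column A) and equate Σ ρ_i t_i down to z_c; mantle fills any gap and the z_c terms cancel.
Column A: x×2739 + (z_c − 0 − x)×3201
Column B: 0.838×0 + 1.04×2103 + 21.7×2762 + (z_c − 0.838 − 22.74)×3201
The z_c×3201 term appears on both sides and cancels. Collect the known terms of each column as K = Σ(ρt)_known − 3201 × (depth of known layers): K_A = 0 − 3201×0 = 0; K_B = 62122.52 − 3201×(0.838 + 22.74) = −13350.658.
Balance: K_A − x×(3201 − 2739) = K_B, so x = (K_A − K_B)/(3201 − 2739) = 13350.7/462 = 28.9 km.

28.9 km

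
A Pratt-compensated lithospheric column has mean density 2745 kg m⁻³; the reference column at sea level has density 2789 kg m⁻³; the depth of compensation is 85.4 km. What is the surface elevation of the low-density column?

1.37 km

ρ_ref D = ρ (D + h) → h = D (ρ_ref − ρ)/ρ.
h = 85.4 km × (2789 − 2745)/2745 = 1.37 km.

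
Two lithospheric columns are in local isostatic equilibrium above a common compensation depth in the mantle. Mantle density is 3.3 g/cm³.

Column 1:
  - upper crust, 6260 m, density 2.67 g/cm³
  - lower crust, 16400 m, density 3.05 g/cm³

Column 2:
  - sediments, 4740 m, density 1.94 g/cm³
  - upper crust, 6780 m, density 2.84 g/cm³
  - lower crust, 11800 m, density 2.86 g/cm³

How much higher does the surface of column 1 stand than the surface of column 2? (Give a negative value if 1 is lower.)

−2030 m

For any compensation level in the mantle, the mantle terms cancel and isostasy reduces to e = (Σt_1 − Σt_2) − (Σ(ρt)_1 − Σ(ρt)_2) / ρ_m.
Σt_1 = 22660 m; Σt_2 = 23320 m; Σ(ρt)_1 = 66734.2; Σ(ρt)_2 = 62198.8 (in m·g/cm³).
e = (22660 − 23320) − (66734.2 − 62198.8) / 3.3 = −2030 m.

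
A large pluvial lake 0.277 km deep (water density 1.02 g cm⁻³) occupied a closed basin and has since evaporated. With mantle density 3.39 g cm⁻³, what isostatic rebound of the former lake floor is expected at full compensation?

0.0833 km

u = d ρ_w/ρ_m = 0.277 km × 1.02/3.39 = 0.0833 km.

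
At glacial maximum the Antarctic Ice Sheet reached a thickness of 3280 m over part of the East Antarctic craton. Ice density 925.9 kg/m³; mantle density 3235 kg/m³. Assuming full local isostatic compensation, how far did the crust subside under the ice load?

939 m

Isostatic balance requires: the ice load ρ_ice t is balanced by mantle displaced below, ρ_m s.
s = t ρ_ice / ρ_m = 3280 m × 925.9/3235 = 939 m.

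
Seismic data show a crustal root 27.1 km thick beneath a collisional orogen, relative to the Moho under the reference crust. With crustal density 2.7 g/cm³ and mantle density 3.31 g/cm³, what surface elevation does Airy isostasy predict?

6.12 km

Equating mass per unit area of the two columns: ρ_c h = (ρ_m − ρ_c) r.
h = r (ρ_m − ρ_c) / ρ_c = 27.1 km × (3.31 − 2.7) / 2.7 = 6.12 km.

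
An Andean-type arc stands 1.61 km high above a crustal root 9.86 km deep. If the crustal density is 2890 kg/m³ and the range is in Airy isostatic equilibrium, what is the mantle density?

Airy balance: ρ_c h = (ρ_m − ρ_c) r → ρ_m = ρ_c (1 + h/r).
ρ_m = 2890 × (1 + 1.61 km/9.86 km) = 3360 kg/m³.

3360 kg/m³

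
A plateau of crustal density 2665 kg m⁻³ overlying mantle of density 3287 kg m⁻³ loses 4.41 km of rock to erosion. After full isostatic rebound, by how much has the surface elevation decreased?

0.835 km

Rebound u = e ρ_c/ρ_m = 4.41 km × 2665/3287 = 3.575 km.
Net surface drop = e − u = 4.41 km − 3.575 km = e (ρ_m − ρ_c)/ρ_m = 0.835 km.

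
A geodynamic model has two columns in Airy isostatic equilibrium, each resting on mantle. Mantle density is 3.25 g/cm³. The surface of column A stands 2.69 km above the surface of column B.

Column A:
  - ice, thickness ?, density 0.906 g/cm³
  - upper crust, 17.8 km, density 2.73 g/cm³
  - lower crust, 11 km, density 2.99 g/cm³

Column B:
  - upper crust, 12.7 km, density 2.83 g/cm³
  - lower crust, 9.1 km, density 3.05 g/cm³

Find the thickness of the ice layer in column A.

Take the compensation level at the base of the deeper column (depth z_c below the surface of column A) and equate Σ ρ_i t_i down to z_c; mantle fills any gap and the z_c terms cancel.
Column A: x×0.906 + 17.8×2.73 + 11×2.99 + (z_c − 28.8 − x)×3.25
Column B: 2.69×0 + 12.7×2.83 + 9.1×3.05 + (z_c − 2.69 − 21.8)×3.25
The z_c×3.25 term appears on both sides and cancels. Collect the known terms of each column as K = Σ(ρt)_known − 3.25 × (depth of known layers): K_A = 81.484 − 3.25×28.8 = −12.116; K_B = 63.696 − 3.25×(2.69 + 21.8) = −15.8965.
Balance: K_A − x×(3.25 − 0.906) = K_B, so x = (K_A − K_B)/(3.25 − 0.906) = 3.7805/2.344 = 1.61 km.

1.61 km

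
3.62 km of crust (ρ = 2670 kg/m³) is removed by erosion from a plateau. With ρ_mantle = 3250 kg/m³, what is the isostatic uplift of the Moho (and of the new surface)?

Unloading: uplift u = e ρ_c/ρ_m = 3.62 km × 2670/3250 = 2.97 km.

2.97 km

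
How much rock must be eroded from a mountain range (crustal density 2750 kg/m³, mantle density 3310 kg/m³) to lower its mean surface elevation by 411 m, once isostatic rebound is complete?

2430 m

Net drop Δ = e − u = e − e ρ_c/ρ_m = e (ρ_m − ρ_c)/ρ_m.
e = Δ ρ_m/(ρ_m − ρ_c) = 411 m × 3310/560 = 2430 m.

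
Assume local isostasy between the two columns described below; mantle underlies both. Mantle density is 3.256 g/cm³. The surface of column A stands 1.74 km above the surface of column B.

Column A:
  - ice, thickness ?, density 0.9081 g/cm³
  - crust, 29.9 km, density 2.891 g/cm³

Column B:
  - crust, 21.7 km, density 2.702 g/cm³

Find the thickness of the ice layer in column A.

Take the compensation level at the base of the deeper column (depth z_c below the surface of column A) and equate Σ ρ_i t_i down to z_c; mantle fills any gap and the z_c terms cancel.
Column A: x×0.9081 + 29.9×2.891 + (z_c − 29.9 − x)×3.256
Column B: 1.74×0 + 21.7×2.702 + (z_c − 1.74 − 21.7)×3.256
The z_c×3.256 term appears on both sides and cancels. Collect the known terms of each column as K = Σ(ρt)_known − 3.256 × (depth of known layers): K_A = 86.4409 − 3.256×29.9 = −10.9135; K_B = 58.6334 − 3.256×(1.74 + 21.7) = −17.68724.
Balance: K_A − x×(3.256 − 0.9081) = K_B, so x = (K_A − K_B)/(3.256 − 0.9081) = 6.77374/2.3479 = 2.89 km.

2.89 km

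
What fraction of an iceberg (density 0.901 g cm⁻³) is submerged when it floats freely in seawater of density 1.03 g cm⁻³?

0.875

Submerged fraction = ρ_obj/ρ_fluid = 0.901/1.03 = 0.875.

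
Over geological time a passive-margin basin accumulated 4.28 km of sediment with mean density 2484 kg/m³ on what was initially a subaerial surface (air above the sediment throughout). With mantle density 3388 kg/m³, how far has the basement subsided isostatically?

3.14 km

Subaerial load: s = t ρ_sed / ρ_m = 4.28 km × 2484/3388 = 3.14 km.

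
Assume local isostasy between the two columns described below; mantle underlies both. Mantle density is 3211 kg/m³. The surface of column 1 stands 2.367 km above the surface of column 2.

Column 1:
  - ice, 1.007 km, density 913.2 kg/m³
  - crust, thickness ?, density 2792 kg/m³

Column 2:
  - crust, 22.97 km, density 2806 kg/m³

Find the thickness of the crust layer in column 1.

Take the compensation level at the base of the deeper column (depth z_c below the surface of column 1) and equate Σ ρ_i t_i down to z_c; mantle fills any gap and the z_c terms cancel.
Column 1: 1.007×913.2 + x×2792 + (z_c − 1.007 − x)×3211
Column 2: 2.367×0 + 22.97×2806 + (z_c − 2.367 − 22.97)×3211
The z_c×3211 term appears on both sides and cancels. Collect the known terms of each column as K = Σ(ρt)_known − 3211 × (depth of known layers): K_1 = 919.5924 − 3211×1.007 = −2313.8846; K_2 = 64453.82 − 3211×(2.367 + 22.97) = −16903.287.
Balance: K_1 − x×(3211 − 2792) = K_2, so x = (K_1 − K_2)/(3211 − 2792) = 14589.4/419 = 34.8 km.

34.8 km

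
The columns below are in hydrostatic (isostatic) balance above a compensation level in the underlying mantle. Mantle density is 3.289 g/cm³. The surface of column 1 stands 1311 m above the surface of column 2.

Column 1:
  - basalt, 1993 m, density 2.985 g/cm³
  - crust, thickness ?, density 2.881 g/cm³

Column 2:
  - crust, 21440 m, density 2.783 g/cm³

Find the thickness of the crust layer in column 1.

Take the compensation level at the base of the deeper column (depth z_c below the surface of column 1) and equate Σ ρ_i t_i down to z_c; mantle fills any gap and the z_c terms cancel.
Column 1: 1993×2.985 + x×2.881 + (z_c − 1993 − x)×3.289
Column 2: 1311×0 + 21440×2.783 + (z_c − 1311 − 21440)×3.289
The z_c×3.289 term appears on both sides and cancels. Collect the known terms of each column as K = Σ(ρt)_known − 3.289 × (depth of known layers): K_1 = 5949.105 − 3.289×1993 = −605.872; K_2 = 59667.52 − 3.289×(1311 + 21440) = −15160.519.
Balance: K_1 − x×(3.289 − 2.881) = K_2, so x = (K_1 − K_2)/(3.289 − 2.881) = 14554.6/0.408 = 35700 m.

35700 m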